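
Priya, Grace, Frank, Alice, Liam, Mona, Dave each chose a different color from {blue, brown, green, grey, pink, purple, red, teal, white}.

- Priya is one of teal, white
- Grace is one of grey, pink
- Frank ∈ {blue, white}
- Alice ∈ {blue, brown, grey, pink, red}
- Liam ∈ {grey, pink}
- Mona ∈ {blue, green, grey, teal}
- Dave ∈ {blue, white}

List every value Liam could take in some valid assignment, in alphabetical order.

Grace and Liam share exactly the 2 values {grey, pink}; by pigeonhole those values go to them, so strike grey, pink from Alice, Mona.
Frank and Dave between them cover only {blue, white} — a naked pair. Remove those values from Priya, Alice, Mona.
Priya must be teal (only option left). Remove teal from Mona.
Mona must be green (only option left).
No further eliminations apply; Liam can still be any of grey, pink.

grey, pink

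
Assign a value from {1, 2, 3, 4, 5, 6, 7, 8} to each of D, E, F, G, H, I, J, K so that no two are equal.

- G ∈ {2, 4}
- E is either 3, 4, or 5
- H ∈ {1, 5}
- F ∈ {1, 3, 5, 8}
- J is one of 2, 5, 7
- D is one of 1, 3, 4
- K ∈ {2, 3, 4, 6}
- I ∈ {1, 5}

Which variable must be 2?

The 8 variables together cover exactly {1, 2, 3, 4, 5, 6, 7, 8} — 8 values for 8 variables — and 6 appears only in K's list, so K = 6.
The 7 still-open variables draw from only 7 values {1, 2, 3, 4, 5, 7, 8}, so each is used; only J can be 7, hence J = 7.
Among the 6 still-open variables, 2 fits only G (and all 6 values in {1, 2, 3, 4, 5, 8} must be used), so G = 2.

G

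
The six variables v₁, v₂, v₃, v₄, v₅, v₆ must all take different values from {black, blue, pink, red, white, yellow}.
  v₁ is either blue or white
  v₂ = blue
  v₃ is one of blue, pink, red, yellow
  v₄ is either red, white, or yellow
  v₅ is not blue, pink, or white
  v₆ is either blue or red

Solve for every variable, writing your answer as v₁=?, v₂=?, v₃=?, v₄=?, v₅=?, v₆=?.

v₂ must be blue (only option left). Remove blue from v₁, v₃, v₆.
v₆'s domain is down to {red}, so v₆ = red. Eliminate red elsewhere: v₃, v₄, v₅.
v₁'s domain is down to {white}, so v₁ = white. Eliminate white elsewhere: v₄.
v₄'s domain is down to {yellow}, so v₄ = yellow. Eliminate yellow elsewhere: v₃, v₅.
v₅ must be black (only option left).
v₃ has just one choice, so v₃ = pink.

v₁=white, v₂=blue, v₃=pink, v₄=yellow, v₅=black, v₆=red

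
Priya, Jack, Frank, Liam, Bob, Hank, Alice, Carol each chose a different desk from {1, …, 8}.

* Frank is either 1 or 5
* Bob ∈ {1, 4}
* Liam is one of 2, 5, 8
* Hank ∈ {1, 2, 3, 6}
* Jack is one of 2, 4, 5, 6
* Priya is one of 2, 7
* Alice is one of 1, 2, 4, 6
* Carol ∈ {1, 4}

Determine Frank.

5

Among the 8 variables, 3 fits only Hank (and all 8 values in {1, 2, 3, 4, 5, 6, 7, 8} must be used), so Hank = 3.
Among the 7 still-open variables, 7 fits only Priya (and all 7 values in {1, 2, 4, 5, 6, 7, 8} must be used), so Priya = 7.
The 6 still-open variables draw from only 6 values {1, 2, 4, 5, 6, 8}, so each is used; only Liam can be 8, hence Liam = 8.
The 2 variables Bob and Carol are confined to {1, 4}, which locks those values in; drop them from Jack, Frank, Alice.
So Frank = 5.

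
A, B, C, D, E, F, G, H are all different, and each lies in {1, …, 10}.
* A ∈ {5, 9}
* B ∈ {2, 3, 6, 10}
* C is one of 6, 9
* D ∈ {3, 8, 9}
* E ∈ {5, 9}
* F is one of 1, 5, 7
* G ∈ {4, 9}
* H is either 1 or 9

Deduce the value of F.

7

The 2 variables A and E are confined to {5, 9}, which locks those values in; drop them from C, D, F, G, H.
That leaves C = 6. Eliminate 6 elsewhere: B.
G's domain is down to {4}, so G = 4.
H has just one choice, so H = 1. Remove 1 from F.
So F = 7.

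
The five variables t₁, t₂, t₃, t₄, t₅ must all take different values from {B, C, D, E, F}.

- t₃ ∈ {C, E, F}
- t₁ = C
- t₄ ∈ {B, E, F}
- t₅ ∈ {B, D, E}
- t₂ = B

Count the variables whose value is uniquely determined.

t₁'s domain is down to {C}, so t₁ = C. So t₃ can't be C.
t₂ must be B (only option left). Strike B from t₄, t₅.
The 3 still-open variables draw from only 3 values {D, E, F}, so each is used; only t₅ can be D, hence t₅ = D.
Determined: t₁=C, t₂=B, t₅=D. The other variables each still have more than one consistent value. That makes 3.

3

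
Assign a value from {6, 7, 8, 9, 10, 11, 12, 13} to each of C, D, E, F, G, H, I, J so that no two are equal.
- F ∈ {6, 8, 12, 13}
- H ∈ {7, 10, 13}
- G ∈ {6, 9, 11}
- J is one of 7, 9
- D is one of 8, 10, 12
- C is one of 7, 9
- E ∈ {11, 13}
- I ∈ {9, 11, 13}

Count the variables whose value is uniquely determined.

C and J between them cover only {7, 9} — a naked pair. Remove those values from G, H, I.
E and I between them cover only {11, 13} — a naked pair. Remove those values from F, G, H.
G has just one choice, so G = 6. Strike 6 from F.
H must be 10 (only option left). Eliminate 10 elsewhere: D.
Determined: G=6, H=10. The other variables each still have more than one consistent value. That makes 2.

2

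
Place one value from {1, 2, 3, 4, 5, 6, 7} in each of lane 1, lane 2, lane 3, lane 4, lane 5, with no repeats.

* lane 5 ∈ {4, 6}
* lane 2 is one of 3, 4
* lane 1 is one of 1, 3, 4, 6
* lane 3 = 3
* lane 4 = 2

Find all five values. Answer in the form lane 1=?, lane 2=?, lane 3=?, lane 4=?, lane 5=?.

lane 3's domain is down to {3}, so lane 3 = 3. Strike 3 from lane 1, lane 2.
lane 4 has just one choice, so lane 4 = 2.
lane 2 must be 4 (only option left). Strike 4 from lane 1, lane 5.
lane 5 has just one choice, so lane 5 = 6. Remove 6 from lane 1.
lane 1's domain is down to {1}, so lane 1 = 1.

lane 1=1, lane 2=4, lane 3=3, lane 4=2, lane 5=6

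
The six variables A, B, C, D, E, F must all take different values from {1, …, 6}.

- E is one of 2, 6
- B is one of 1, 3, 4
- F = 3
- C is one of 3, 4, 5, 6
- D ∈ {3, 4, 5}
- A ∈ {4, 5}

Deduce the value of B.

F has just one choice, so F = 3. Eliminate 3 elsewhere: B, C, D.
Among the 5 still-open variables, 1 fits only B (and all 5 values in {1, 2, 4, 5, 6} must be used), so B = 1.

1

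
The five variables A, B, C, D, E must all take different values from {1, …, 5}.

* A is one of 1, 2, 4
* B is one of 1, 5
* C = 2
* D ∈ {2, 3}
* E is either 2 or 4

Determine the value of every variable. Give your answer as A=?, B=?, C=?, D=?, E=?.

A=1, B=5, C=2, D=3, E=4

C must be 2 (only option left). Remove 2 from A, D, E.
D's domain is down to {3}, so D = 3.
E has just one choice, so E = 4. So A can't be 4.
A has just one choice, so A = 1. Eliminate 1 elsewhere: B.
B must be 5 (only option left).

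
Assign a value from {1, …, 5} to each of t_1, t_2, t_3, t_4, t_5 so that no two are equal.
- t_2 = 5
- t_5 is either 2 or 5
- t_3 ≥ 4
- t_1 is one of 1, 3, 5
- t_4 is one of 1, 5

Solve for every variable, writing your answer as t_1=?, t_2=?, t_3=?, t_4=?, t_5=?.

t_1=3, t_2=5, t_3=4, t_4=1, t_5=2

t_2's domain is down to {5}, so t_2 = 5. Remove 5 from t_1, t_3, t_4, t_5.
t_3 must be 4 (only option left).
t_4 must be 1 (only option left). Eliminate 1 elsewhere: t_1.
t_5 must be 2 (only option left).
t_1 has just one choice, so t_1 = 3.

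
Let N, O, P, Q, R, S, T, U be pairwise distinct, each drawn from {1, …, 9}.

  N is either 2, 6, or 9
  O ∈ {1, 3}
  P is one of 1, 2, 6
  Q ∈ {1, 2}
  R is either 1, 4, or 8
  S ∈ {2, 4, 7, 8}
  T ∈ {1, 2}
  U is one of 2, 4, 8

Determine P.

6

The 8 variables draw from only 8 values {1, 2, 3, 4, 6, 7, 8, 9}, so each is used; only O can be 3, hence O = 3.
The 7 still-open variables draw from only 7 values {1, 2, 4, 6, 7, 8, 9}, so each is used; only S can be 7, hence S = 7.
The 6 still-open variables together cover exactly {1, 2, 4, 6, 8, 9} — 6 values for 6 variables — and 9 appears only in N's list, so N = 9.
The 5 still-open variables together cover exactly {1, 2, 4, 6, 8} — 5 values for 5 variables — and 6 appears only in P's list, so P = 6.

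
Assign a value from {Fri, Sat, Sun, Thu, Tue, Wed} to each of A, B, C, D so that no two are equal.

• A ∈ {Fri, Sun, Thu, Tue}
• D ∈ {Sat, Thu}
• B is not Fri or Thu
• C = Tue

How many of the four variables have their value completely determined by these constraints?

C must be Tue (only option left). So A, B can't be Tue.
Determined: C=Tue. The other variables each still have more than one consistent value. That makes 1.

1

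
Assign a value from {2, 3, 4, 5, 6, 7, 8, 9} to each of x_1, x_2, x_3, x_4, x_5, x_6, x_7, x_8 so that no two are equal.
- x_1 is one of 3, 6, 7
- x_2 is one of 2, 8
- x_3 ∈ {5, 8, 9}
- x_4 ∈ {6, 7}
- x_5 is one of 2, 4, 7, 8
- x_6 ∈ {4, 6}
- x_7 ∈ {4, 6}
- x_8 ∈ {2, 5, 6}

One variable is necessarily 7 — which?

x_4

The 8 variables draw from only 8 values {2, 3, 4, 5, 6, 7, 8, 9}, so each is used; only x_1 can be 3, hence x_1 = 3.
Among the 7 still-open variables, 9 fits only x_3 (and all 7 values in {2, 4, 5, 6, 7, 8, 9} must be used), so x_3 = 9.
Among the 6 still-open variables, 5 fits only x_8 (and all 6 values in {2, 4, 5, 6, 7, 8} must be used), so x_8 = 5.
x_6 and x_7 between them cover only {4, 6} — a naked pair. Remove those values from x_4, x_5.
So 7 goes to x_4.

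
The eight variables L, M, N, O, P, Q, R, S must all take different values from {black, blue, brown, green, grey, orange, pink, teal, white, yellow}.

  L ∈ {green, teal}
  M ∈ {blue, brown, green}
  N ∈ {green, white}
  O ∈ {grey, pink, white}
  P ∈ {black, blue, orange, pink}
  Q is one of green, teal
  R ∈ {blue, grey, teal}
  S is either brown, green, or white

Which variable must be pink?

O

The 2 variables L and Q are confined to {green, teal}, which locks those values in; drop them from M, N, R, S.
That leaves N = white. So O, S can't be white.
S has just one choice, so S = brown. So M can't be brown.
M must be blue (only option left). So P, R can't be blue.
That leaves R = grey. Strike grey from O.
So pink goes to O.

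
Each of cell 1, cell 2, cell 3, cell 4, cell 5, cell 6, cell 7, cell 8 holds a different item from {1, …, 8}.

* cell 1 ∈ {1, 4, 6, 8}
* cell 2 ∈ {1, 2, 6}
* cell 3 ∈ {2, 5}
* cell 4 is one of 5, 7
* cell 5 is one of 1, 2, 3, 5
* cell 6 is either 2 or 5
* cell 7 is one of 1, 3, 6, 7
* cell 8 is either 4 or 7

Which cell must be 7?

cell 4

The 8 variables draw from only 8 values {1, 2, 3, 4, 5, 6, 7, 8}, so each is used; only cell 1 can be 8, hence cell 1 = 8.
The 7 still-open variables draw from only 7 values {1, 2, 3, 4, 5, 6, 7}, so each is used; only cell 8 can be 4, hence cell 8 = 4.
cell 3 and cell 6 between them cover only {2, 5} — a naked pair. Remove those values from cell 2, cell 4, cell 5.
So 7 goes to cell 4.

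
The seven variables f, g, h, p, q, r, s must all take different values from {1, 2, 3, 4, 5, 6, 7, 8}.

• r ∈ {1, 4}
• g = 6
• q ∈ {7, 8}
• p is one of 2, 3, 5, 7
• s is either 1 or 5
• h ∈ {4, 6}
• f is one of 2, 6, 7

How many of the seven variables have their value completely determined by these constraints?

4

g must be 6 (only option left). Eliminate 6 elsewhere: f, h.
h must be 4 (only option left). Eliminate 4 elsewhere: r.
r has just one choice, so r = 1. So s can't be 1.
That leaves s = 5. So p can't be 5.
Determined: g=6, h=4, r=1, s=5. The other variables each still have more than one consistent value. That makes 4.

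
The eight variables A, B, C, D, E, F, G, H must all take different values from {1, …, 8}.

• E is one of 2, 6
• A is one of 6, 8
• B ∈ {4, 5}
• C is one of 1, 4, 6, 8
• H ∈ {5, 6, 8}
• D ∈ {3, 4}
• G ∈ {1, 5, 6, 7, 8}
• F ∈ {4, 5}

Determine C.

The 8 variables draw from only 8 values {1, 2, 3, 4, 5, 6, 7, 8}, so each is used; only E can be 2, hence E = 2.
Among the 7 still-open variables, 3 fits only D (and all 7 values in {1, 3, 4, 5, 6, 7, 8} must be used), so D = 3.
The 6 still-open variables draw from only 6 values {1, 4, 5, 6, 7, 8}, so each is used; only G can be 7, hence G = 7.
The 5 still-open variables draw from only 5 values {1, 4, 5, 6, 8}, so each is used; only C can be 1, hence C = 1.

1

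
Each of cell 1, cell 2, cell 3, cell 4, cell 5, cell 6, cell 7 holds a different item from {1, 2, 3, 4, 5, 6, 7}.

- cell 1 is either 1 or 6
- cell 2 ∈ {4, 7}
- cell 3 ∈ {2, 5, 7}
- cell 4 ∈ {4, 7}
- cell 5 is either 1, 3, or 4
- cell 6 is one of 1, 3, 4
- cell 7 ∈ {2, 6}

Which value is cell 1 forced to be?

The 7 variables draw from only 7 values {1, 2, 3, 4, 5, 6, 7}, so each is used; only cell 3 can be 5, hence cell 3 = 5.
The 6 still-open variables together cover exactly {1, 2, 3, 4, 6, 7} — 6 values for 6 variables — and 2 appears only in cell 7's list, so cell 7 = 2.
The 5 still-open variables together cover exactly {1, 3, 4, 6, 7} — 5 values for 5 variables — and 6 appears only in cell 1's list, so cell 1 = 6.

6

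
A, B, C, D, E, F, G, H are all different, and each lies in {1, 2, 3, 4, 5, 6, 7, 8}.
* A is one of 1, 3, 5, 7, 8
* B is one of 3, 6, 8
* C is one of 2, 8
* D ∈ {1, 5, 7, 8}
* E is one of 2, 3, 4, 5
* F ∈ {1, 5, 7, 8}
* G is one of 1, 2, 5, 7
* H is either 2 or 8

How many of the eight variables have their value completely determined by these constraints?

3

The 8 variables draw from only 8 values {1, 2, 3, 4, 5, 6, 7, 8}, so each is used; only E can be 4, hence E = 4.
The 7 still-open variables together cover exactly {1, 2, 3, 5, 6, 7, 8} — 7 values for 7 variables — and 6 appears only in B's list, so B = 6.
The 6 still-open variables together cover exactly {1, 2, 3, 5, 7, 8} — 6 values for 6 variables — and 3 appears only in A's list, so A = 3.
C and H share exactly the 2 values {2, 8}; by pigeonhole those values go to them, so strike 2, 8 from D, F, G.
Determined: A=3, B=6, E=4. The other variables each still have more than one consistent value. That makes 3.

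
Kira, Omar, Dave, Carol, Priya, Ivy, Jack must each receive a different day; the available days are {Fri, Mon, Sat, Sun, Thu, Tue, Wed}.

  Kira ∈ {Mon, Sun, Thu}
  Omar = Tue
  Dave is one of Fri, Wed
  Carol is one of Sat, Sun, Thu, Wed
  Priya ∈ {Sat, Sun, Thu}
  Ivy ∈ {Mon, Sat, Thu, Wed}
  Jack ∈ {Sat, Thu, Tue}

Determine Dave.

Omar has just one choice, so Omar = Tue. Strike Tue from Jack.
The 6 still-open variables draw from only 6 values {Fri, Mon, Sat, Sun, Thu, Wed}, so each is used; only Dave can be Fri, hence Dave = Fri.

Fri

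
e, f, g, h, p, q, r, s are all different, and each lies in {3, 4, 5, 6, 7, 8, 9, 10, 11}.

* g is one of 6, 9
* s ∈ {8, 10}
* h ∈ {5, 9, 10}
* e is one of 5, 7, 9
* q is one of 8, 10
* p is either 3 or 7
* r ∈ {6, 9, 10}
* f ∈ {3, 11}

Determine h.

The 8 variables draw from only 8 values {3, 5, 6, 7, 8, 9, 10, 11}, so each is used; only f can be 11, hence f = 11.
The 7 still-open variables together cover exactly {3, 5, 6, 7, 8, 9, 10} — 7 values for 7 variables — and 3 appears only in p's list, so p = 3.
The 6 still-open variables draw from only 6 values {5, 6, 7, 8, 9, 10}, so each is used; only e can be 7, hence e = 7.
The 5 still-open variables draw from only 5 values {5, 6, 8, 9, 10}, so each is used; only h can be 5, hence h = 5.

5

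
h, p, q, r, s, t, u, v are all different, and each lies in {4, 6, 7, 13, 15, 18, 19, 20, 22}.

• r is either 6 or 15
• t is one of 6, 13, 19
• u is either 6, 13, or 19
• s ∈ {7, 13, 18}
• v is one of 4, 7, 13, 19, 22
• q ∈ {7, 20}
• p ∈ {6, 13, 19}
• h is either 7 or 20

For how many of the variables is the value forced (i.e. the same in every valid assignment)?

h and q between them cover only {7, 20} — a naked pair. Remove those values from s, v.
p, t, u between them cover only {6, 13, 19} — a naked triple. Remove those values from r, s, v.
That leaves r = 15.
That leaves s = 18.
Determined: r=15, s=18. The other variables each still have more than one consistent value. That makes 2.

2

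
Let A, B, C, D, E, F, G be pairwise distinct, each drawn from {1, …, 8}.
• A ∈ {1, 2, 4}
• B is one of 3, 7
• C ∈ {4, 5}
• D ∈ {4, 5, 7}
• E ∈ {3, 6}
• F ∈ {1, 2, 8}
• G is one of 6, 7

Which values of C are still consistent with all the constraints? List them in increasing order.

4, 5

B, E, G between them cover only {3, 6, 7} — a naked triple. Remove those values from D.
The 2 variables C and D are confined to {4, 5}, which locks those values in; drop them from A.
No further eliminations apply; C can still be any of 4, 5.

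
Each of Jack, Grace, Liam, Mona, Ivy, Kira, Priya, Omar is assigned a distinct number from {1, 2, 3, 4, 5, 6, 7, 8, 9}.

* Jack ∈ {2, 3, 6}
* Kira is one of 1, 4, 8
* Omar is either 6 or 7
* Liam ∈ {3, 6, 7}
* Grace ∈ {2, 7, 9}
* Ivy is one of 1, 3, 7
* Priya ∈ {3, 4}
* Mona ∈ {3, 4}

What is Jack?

2

The 8 variables together cover exactly {1, 2, 3, 4, 6, 7, 8, 9} — 8 values for 8 variables — and 8 appears only in Kira's list, so Kira = 8.
Among the 7 still-open variables, 1 fits only Ivy (and all 7 values in {1, 2, 3, 4, 6, 7, 9} must be used), so Ivy = 1.
The 6 still-open variables together cover exactly {2, 3, 4, 6, 7, 9} — 6 values for 6 variables — and 9 appears only in Grace's list, so Grace = 9.
The 5 still-open variables draw from only 5 values {2, 3, 4, 6, 7}, so each is used; only Jack can be 2, hence Jack = 2.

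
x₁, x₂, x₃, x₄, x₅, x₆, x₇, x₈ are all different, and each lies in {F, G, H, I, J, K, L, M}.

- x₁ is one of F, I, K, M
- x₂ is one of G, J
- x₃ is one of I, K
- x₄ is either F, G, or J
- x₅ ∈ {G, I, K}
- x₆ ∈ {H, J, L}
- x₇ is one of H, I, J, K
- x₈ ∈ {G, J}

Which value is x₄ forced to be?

The 8 variables together cover exactly {F, G, H, I, J, K, L, M} — 8 values for 8 variables — and L appears only in x₆'s list, so x₆ = L.
The 7 still-open variables together cover exactly {F, G, H, I, J, K, M} — 7 values for 7 variables — and H appears only in x₇'s list, so x₇ = H.
Among the 6 still-open variables, M fits only x₁ (and all 6 values in {F, G, I, J, K, M} must be used), so x₁ = M.
The 5 still-open variables draw from only 5 values {F, G, I, J, K}, so each is used; only x₄ can be F, hence x₄ = F.

F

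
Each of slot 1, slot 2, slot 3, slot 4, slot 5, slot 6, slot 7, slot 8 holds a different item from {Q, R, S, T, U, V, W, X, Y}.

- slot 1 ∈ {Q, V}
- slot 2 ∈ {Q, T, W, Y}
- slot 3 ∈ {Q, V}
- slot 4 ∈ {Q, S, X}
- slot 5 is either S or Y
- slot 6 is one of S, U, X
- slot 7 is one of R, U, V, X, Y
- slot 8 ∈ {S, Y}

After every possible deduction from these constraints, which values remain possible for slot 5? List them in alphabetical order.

S, Y

slot 1 and slot 3 share exactly the 2 values {Q, V}; by pigeonhole those values go to them, so strike Q, V from slot 2, slot 4, slot 7.
slot 5 and slot 8 share exactly the 2 values {S, Y}; by pigeonhole those values go to them, so strike S, Y from slot 2, slot 4, slot 6, slot 7.
That leaves slot 4 = X. Eliminate X elsewhere: slot 6, slot 7.
slot 6 must be U (only option left). Eliminate U elsewhere: slot 7.
That leaves slot 7 = R.
No further eliminations apply; slot 5 can still be any of S, Y.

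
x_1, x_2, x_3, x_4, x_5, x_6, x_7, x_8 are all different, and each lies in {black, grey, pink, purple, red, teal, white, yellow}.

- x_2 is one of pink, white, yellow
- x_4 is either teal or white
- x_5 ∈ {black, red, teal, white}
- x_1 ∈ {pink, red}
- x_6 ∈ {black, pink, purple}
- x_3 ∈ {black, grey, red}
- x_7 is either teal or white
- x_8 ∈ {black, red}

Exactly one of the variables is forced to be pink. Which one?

x_1

The 8 variables together cover exactly {black, grey, pink, purple, red, teal, white, yellow} — 8 values for 8 variables — and grey appears only in x_3's list, so x_3 = grey.
The 7 still-open variables draw from only 7 values {black, pink, purple, red, teal, white, yellow}, so each is used; only x_6 can be purple, hence x_6 = purple.
Among the 6 still-open variables, yellow fits only x_2 (and all 6 values in {black, pink, red, teal, white, yellow} must be used), so x_2 = yellow.
The 5 still-open variables together cover exactly {black, pink, red, teal, white} — 5 values for 5 variables — and pink appears only in x_1's list, so x_1 = pink.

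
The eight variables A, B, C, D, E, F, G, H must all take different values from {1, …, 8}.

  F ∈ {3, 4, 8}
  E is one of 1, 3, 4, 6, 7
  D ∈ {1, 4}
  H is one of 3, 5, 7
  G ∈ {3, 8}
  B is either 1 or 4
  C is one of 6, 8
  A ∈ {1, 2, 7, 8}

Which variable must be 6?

Among the 8 variables, 2 fits only A (and all 8 values in {1, 2, 3, 4, 5, 6, 7, 8} must be used), so A = 2.
The 7 still-open variables together cover exactly {1, 3, 4, 5, 6, 7, 8} — 7 values for 7 variables — and 5 appears only in H's list, so H = 5.
The 6 still-open variables draw from only 6 values {1, 3, 4, 6, 7, 8}, so each is used; only E can be 7, hence E = 7.
Among the 5 still-open variables, 6 fits only C (and all 5 values in {1, 3, 4, 6, 8} must be used), so C = 6.

C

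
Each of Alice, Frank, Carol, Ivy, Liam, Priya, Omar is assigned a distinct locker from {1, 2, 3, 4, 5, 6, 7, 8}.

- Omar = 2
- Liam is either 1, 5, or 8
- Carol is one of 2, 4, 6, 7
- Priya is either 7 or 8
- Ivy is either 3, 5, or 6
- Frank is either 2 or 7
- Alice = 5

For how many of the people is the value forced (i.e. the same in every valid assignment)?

Alice has just one choice, so Alice = 5. Remove 5 from Ivy, Liam.
Omar has just one choice, so Omar = 2. So Frank, Carol can't be 2.
Frank must be 7 (only option left). Eliminate 7 elsewhere: Carol, Priya.
Priya's domain is down to {8}, so Priya = 8. Eliminate 8 elsewhere: Liam.
Liam's domain is down to {1}, so Liam = 1.
Determined: Alice=5, Frank=7, Liam=1, Priya=8, Omar=2. The other people each still have more than one consistent value. That makes 5.

5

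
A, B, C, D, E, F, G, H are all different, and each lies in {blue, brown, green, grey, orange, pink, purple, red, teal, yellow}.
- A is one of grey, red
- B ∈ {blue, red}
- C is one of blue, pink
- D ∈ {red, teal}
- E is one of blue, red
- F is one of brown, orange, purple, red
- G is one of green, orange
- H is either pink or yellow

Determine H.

yellow

B and E share exactly the 2 values {blue, red}; by pigeonhole those values go to them, so strike blue, red from A, C, D, F.
A must be grey (only option left).
C's domain is down to {pink}, so C = pink. Remove pink from H.
So H = yellow.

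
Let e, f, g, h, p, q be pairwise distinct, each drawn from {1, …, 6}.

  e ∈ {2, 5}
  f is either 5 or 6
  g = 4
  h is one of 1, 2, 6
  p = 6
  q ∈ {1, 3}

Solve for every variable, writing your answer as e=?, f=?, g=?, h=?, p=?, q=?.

g's domain is down to {4}, so g = 4.
That leaves p = 6. Remove 6 from f, h.
f has just one choice, so f = 5. So e can't be 5.
That leaves e = 2. So h can't be 2.
That leaves h = 1. Remove 1 from q.
q must be 3 (only option left).

e=2, f=5, g=4, h=1, p=6, q=3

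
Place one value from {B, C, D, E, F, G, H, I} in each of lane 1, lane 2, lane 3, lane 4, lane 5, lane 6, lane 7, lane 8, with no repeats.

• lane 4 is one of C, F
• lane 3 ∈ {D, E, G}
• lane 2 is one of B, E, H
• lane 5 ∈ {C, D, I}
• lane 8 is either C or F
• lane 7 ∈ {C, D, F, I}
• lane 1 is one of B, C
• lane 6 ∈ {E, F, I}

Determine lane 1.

Among the 8 variables, G fits only lane 3 (and all 8 values in {B, C, D, E, F, G, H, I} must be used), so lane 3 = G.
The 7 still-open variables draw from only 7 values {B, C, D, E, F, H, I}, so each is used; only lane 2 can be H, hence lane 2 = H.
The 6 still-open variables draw from only 6 values {B, C, D, E, F, I}, so each is used; only lane 1 can be B, hence lane 1 = B.

B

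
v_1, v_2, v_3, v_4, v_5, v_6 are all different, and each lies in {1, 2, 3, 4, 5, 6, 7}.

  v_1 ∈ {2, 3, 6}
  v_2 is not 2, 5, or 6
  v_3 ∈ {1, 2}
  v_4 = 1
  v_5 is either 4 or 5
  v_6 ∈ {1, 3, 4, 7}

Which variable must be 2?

v_3

v_4 must be 1 (only option left). So v_2, v_3, v_6 can't be 1.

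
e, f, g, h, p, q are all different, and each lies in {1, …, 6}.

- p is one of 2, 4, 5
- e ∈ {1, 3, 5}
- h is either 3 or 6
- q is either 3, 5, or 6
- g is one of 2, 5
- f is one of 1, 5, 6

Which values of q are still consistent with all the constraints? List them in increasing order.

The 6 variables together cover exactly {1, 2, 3, 4, 5, 6} — 6 values for 6 variables — and 4 appears only in p's list, so p = 4.
The 5 still-open variables together cover exactly {1, 2, 3, 5, 6} — 5 values for 5 variables — and 2 appears only in g's list, so g = 2.
No further eliminations apply; q can still be any of 3, 5, 6.

3, 5, 6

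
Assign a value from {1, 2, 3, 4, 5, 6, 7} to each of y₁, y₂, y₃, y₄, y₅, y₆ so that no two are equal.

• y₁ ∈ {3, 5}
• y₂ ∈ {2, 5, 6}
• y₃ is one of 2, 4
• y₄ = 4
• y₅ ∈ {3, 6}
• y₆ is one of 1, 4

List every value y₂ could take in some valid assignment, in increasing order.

y₄'s domain is down to {4}, so y₄ = 4. Strike 4 from y₃, y₆.
y₆ has just one choice, so y₆ = 1.
y₃'s domain is down to {2}, so y₃ = 2. Strike 2 from y₂.
No further eliminations apply; y₂ can still be any of 5, 6.

5, 6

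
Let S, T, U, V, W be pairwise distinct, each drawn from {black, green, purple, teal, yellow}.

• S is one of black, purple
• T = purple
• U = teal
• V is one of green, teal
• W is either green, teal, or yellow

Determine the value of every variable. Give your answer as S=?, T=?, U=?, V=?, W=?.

S=black, T=purple, U=teal, V=green, W=yellow

T has just one choice, so T = purple. Strike purple from S.
U's domain is down to {teal}, so U = teal. Remove teal from V, W.
V has just one choice, so V = green. Remove green from W.
W must be yellow (only option left).
S's domain is down to {black}, so S = black.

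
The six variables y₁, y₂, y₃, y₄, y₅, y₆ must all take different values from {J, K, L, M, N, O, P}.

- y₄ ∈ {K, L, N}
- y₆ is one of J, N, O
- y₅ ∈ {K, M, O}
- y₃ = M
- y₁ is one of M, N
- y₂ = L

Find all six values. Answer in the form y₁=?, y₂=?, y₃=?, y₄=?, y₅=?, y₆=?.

y₂'s domain is down to {L}, so y₂ = L. Eliminate L elsewhere: y₄.
y₃ must be M (only option left). Eliminate M elsewhere: y₁, y₅.
y₁ has just one choice, so y₁ = N. Strike N from y₄, y₆.
y₄'s domain is down to {K}, so y₄ = K. So y₅ can't be K.
y₅ must be O (only option left). Strike O from y₆.
y₆ must be J (only option left).

y₁=N, y₂=L, y₃=M, y₄=K, y₅=O, y₆=J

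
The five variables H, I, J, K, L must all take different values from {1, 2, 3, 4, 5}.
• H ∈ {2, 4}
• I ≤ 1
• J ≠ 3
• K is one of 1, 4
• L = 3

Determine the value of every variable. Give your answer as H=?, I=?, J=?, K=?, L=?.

H=2, I=1, J=5, K=4, L=3

I has just one choice, so I = 1. Remove 1 from J, K.
That leaves K = 4. Eliminate 4 elsewhere: H, J.
L's domain is down to {3}, so L = 3.
H must be 2 (only option left). Strike 2 from J.
J's domain is down to {5}, so J = 5.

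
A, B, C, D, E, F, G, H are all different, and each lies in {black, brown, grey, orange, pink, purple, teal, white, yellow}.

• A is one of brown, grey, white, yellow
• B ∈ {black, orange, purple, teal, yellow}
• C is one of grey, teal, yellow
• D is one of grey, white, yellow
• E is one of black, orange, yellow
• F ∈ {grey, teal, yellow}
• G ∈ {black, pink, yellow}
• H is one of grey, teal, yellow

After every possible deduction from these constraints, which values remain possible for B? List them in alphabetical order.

black, orange, purple

The 3 variables C, F, H are confined to {grey, teal, yellow}, which locks those values in; drop them from A, B, D, E, G.
D's domain is down to {white}, so D = white. Remove white from A.
A's domain is down to {brown}, so A = brown.
No further eliminations apply; B can still be any of black, orange, purple.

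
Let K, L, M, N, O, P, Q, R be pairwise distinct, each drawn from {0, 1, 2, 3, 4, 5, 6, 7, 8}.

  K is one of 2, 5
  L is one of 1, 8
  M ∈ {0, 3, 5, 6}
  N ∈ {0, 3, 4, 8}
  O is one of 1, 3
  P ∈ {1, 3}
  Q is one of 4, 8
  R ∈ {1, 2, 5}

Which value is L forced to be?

8

The 8 variables draw from only 8 values {0, 1, 2, 3, 4, 5, 6, 8}, so each is used; only M can be 6, hence M = 6.
The 7 still-open variables draw from only 7 values {0, 1, 2, 3, 4, 5, 8}, so each is used; only N can be 0, hence N = 0.
Among the 6 still-open variables, 4 fits only Q (and all 6 values in {1, 2, 3, 4, 5, 8} must be used), so Q = 4.
The 5 still-open variables together cover exactly {1, 2, 3, 5, 8} — 5 values for 5 variables — and 8 appears only in L's list, so L = 8.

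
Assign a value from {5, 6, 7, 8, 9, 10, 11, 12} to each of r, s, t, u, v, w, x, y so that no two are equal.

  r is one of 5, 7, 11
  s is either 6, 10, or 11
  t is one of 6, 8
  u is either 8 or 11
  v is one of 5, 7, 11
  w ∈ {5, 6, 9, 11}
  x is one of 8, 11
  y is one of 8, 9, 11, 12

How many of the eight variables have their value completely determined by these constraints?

The 8 variables together cover exactly {5, 6, 7, 8, 9, 10, 11, 12} — 8 values for 8 variables — and 10 appears only in s's list, so s = 10.
Among the 7 still-open variables, 12 fits only y (and all 7 values in {5, 6, 7, 8, 9, 11, 12} must be used), so y = 12.
The 6 still-open variables draw from only 6 values {5, 6, 7, 8, 9, 11}, so each is used; only w can be 9, hence w = 9.
The 5 still-open variables draw from only 5 values {5, 6, 7, 8, 11}, so each is used; only t can be 6, hence t = 6.
u and x share exactly the 2 values {8, 11}; by pigeonhole those values go to them, so strike 8, 11 from r, v.
Determined: s=10, t=6, w=9, y=12. The other variables each still have more than one consistent value. That makes 4.

4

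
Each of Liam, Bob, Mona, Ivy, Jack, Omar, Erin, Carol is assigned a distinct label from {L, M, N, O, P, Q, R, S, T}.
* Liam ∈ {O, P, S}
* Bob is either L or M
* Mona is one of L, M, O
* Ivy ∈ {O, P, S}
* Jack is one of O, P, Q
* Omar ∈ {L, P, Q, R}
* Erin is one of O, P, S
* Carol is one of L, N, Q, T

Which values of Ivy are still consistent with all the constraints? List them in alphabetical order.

O, P, S

Liam, Ivy, Erin share exactly the 3 values {O, P, S}; by pigeonhole those values go to them, so strike O, P, S from Mona, Jack, Omar.
Jack must be Q (only option left). Strike Q from Omar, Carol.
The 2 variables Bob and Mona are confined to {L, M}, which locks those values in; drop them from Omar, Carol.
Omar must be R (only option left).
No further eliminations apply; Ivy can still be any of O, P, S.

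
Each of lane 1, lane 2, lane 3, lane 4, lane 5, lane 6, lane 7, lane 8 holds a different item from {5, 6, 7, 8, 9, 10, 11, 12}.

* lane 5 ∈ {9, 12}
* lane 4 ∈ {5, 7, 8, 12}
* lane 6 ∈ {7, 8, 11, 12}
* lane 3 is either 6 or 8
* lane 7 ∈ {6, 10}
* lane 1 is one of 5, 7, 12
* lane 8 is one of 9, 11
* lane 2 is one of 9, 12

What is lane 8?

11

The 8 variables together cover exactly {5, 6, 7, 8, 9, 10, 11, 12} — 8 values for 8 variables — and 10 appears only in lane 7's list, so lane 7 = 10.
The 7 still-open variables draw from only 7 values {5, 6, 7, 8, 9, 11, 12}, so each is used; only lane 3 can be 6, hence lane 3 = 6.
lane 2 and lane 5 between them cover only {9, 12} — a naked pair. Remove those values from lane 1, lane 4, lane 6, lane 8.
So lane 8 = 11.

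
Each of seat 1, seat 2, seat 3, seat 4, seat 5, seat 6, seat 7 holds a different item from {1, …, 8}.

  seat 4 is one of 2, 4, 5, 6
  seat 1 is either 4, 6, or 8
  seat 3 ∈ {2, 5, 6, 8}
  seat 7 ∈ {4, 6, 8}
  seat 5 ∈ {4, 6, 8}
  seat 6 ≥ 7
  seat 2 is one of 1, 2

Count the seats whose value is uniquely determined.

2

The 7 variables together cover exactly {1, 2, 4, 5, 6, 7, 8} — 7 values for 7 variables — and 1 appears only in seat 2's list, so seat 2 = 1.
The 6 still-open variables together cover exactly {2, 4, 5, 6, 7, 8} — 6 values for 6 variables — and 7 appears only in seat 6's list, so seat 6 = 7.
seat 1, seat 5, seat 7 share exactly the 3 values {4, 6, 8}; by pigeonhole those values go to them, so strike 4, 6, 8 from seat 3, seat 4.
Determined: seat 2=1, seat 6=7. The other seats each still have more than one consistent value. That makes 2.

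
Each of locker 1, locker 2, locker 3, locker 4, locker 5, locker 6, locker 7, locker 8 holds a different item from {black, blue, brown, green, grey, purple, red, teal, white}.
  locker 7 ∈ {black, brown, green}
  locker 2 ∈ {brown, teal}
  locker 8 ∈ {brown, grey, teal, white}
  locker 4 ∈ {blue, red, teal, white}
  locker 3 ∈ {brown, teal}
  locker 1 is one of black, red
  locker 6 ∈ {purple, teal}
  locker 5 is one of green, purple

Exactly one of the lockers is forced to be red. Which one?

locker 1

The 2 variables locker 2 and locker 3 are confined to {brown, teal}, which locks those values in; drop them from locker 4, locker 6, locker 7, locker 8.
locker 6 must be purple (only option left). Strike purple from locker 5.
locker 5 has just one choice, so locker 5 = green. So locker 7 can't be green.
locker 7's domain is down to {black}, so locker 7 = black. Eliminate black elsewhere: locker 1.
So red goes to locker 1.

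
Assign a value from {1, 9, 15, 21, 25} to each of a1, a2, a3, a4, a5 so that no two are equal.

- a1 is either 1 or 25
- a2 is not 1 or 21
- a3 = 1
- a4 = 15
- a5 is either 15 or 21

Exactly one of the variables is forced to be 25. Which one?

a3 has just one choice, so a3 = 1. Strike 1 from a1.
So 25 goes to a1.

a1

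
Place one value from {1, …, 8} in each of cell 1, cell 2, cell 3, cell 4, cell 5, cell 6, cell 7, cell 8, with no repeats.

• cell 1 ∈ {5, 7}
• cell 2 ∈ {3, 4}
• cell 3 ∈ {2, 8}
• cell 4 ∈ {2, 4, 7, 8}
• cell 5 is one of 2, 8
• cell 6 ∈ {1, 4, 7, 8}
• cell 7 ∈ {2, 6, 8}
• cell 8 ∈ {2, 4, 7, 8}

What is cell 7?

The 8 variables together cover exactly {1, 2, 3, 4, 5, 6, 7, 8} — 8 values for 8 variables — and 1 appears only in cell 6's list, so cell 6 = 1.
The 7 still-open variables draw from only 7 values {2, 3, 4, 5, 6, 7, 8}, so each is used; only cell 2 can be 3, hence cell 2 = 3.
The 6 still-open variables together cover exactly {2, 4, 5, 6, 7, 8} — 6 values for 6 variables — and 5 appears only in cell 1's list, so cell 1 = 5.
The 5 still-open variables draw from only 5 values {2, 4, 6, 7, 8}, so each is used; only cell 7 can be 6, hence cell 7 = 6.

6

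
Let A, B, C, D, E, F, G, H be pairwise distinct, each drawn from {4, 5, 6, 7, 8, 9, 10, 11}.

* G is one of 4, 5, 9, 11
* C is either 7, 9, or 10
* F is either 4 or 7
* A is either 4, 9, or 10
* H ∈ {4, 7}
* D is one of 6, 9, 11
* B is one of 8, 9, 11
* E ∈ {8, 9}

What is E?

8

The 8 variables draw from only 8 values {4, 5, 6, 7, 8, 9, 10, 11}, so each is used; only G can be 5, hence G = 5.
Among the 7 still-open variables, 6 fits only D (and all 7 values in {4, 6, 7, 8, 9, 10, 11} must be used), so D = 6.
The 6 still-open variables together cover exactly {4, 7, 8, 9, 10, 11} — 6 values for 6 variables — and 11 appears only in B's list, so B = 11.
Among the 5 still-open variables, 8 fits only E (and all 5 values in {4, 7, 8, 9, 10} must be used), so E = 8.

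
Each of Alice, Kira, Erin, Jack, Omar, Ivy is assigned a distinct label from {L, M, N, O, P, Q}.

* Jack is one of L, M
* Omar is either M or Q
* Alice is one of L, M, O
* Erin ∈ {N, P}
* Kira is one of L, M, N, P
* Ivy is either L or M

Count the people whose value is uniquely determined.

2

Among the 6 variables, O fits only Alice (and all 6 values in {L, M, N, O, P, Q} must be used), so Alice = O.
The 5 still-open variables together cover exactly {L, M, N, P, Q} — 5 values for 5 variables — and Q appears only in Omar's list, so Omar = Q.
The 2 variables Jack and Ivy are confined to {L, M}, which locks those values in; drop them from Kira.
Determined: Alice=O, Omar=Q. The other people each still have more than one consistent value. That makes 2.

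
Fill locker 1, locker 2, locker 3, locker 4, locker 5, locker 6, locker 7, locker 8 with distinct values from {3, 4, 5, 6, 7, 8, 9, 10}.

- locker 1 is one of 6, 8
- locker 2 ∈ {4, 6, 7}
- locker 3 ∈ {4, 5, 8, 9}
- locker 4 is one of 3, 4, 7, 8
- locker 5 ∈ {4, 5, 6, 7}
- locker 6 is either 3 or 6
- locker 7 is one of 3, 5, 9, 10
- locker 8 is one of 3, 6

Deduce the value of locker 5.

5

The 8 variables draw from only 8 values {3, 4, 5, 6, 7, 8, 9, 10}, so each is used; only locker 7 can be 10, hence locker 7 = 10.
The 7 still-open variables draw from only 7 values {3, 4, 5, 6, 7, 8, 9}, so each is used; only locker 3 can be 9, hence locker 3 = 9.
The 6 still-open variables draw from only 6 values {3, 4, 5, 6, 7, 8}, so each is used; only locker 5 can be 5, hence locker 5 = 5.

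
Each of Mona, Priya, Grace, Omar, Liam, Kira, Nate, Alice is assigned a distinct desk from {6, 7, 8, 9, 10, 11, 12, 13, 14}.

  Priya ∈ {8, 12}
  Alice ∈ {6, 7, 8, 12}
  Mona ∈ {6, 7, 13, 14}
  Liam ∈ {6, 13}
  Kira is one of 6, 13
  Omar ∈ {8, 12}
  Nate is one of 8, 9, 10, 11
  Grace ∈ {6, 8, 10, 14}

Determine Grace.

Priya and Omar share exactly the 2 values {8, 12}; by pigeonhole those values go to them, so strike 8, 12 from Grace, Nate, Alice.
Liam and Kira between them cover only {6, 13} — a naked pair. Remove those values from Mona, Grace, Alice.
Alice's domain is down to {7}, so Alice = 7. Strike 7 from Mona.
Mona has just one choice, so Mona = 14. Strike 14 from Grace.
So Grace = 10.

10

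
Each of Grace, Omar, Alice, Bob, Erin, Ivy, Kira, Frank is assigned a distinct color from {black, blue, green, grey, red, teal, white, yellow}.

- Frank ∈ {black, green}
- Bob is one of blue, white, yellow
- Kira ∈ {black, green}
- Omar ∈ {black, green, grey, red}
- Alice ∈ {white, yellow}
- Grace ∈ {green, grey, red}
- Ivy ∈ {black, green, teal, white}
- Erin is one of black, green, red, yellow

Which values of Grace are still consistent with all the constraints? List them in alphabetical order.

Among the 8 variables, blue fits only Bob (and all 8 values in {black, blue, green, grey, red, teal, white, yellow} must be used), so Bob = blue.
The 7 still-open variables draw from only 7 values {black, green, grey, red, teal, white, yellow}, so each is used; only Ivy can be teal, hence Ivy = teal.
The 6 still-open variables together cover exactly {black, green, grey, red, white, yellow} — 6 values for 6 variables — and white appears only in Alice's list, so Alice = white.
The 5 still-open variables together cover exactly {black, green, grey, red, yellow} — 5 values for 5 variables — and yellow appears only in Erin's list, so Erin = yellow.
Kira and Frank between them cover only {black, green} — a naked pair. Remove those values from Grace, Omar.
No further eliminations apply; Grace can still be any of grey, red.

grey, red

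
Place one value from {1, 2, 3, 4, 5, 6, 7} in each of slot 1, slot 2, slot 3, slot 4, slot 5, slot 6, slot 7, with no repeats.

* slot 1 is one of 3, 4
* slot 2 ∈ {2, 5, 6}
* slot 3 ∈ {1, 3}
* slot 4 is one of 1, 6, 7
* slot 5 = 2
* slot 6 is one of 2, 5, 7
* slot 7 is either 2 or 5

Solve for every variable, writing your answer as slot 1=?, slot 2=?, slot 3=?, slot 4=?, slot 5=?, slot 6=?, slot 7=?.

slot 5's domain is down to {2}, so slot 5 = 2. Strike 2 from slot 2, slot 6, slot 7.
That leaves slot 7 = 5. So slot 2, slot 6 can't be 5.
slot 2's domain is down to {6}, so slot 2 = 6. Strike 6 from slot 4.
slot 6 must be 7 (only option left). Eliminate 7 elsewhere: slot 4.
slot 4 must be 1 (only option left). So slot 3 can't be 1.
slot 3 must be 3 (only option left). Eliminate 3 elsewhere: slot 1.
That leaves slot 1 = 4.

slot 1=4, slot 2=6, slot 3=3, slot 4=1, slot 5=2, slot 6=7, slot 7=5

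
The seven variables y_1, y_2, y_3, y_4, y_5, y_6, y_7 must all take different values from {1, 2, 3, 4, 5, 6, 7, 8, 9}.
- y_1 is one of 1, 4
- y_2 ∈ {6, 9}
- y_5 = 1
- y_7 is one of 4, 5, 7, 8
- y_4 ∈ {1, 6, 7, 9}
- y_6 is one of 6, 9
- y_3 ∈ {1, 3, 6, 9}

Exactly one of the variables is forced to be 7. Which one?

y_5 has just one choice, so y_5 = 1. Strike 1 from y_1, y_3, y_4.
y_1 has just one choice, so y_1 = 4. Strike 4 from y_7.
The 2 variables y_2 and y_6 are confined to {6, 9}, which locks those values in; drop them from y_3, y_4.
So 7 goes to y_4.

y_4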